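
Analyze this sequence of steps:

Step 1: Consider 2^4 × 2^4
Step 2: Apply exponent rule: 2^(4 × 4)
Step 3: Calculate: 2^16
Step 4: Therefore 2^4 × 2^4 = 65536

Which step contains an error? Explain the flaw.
Step 2: Apply exponent rule: 2^(4 × 4)

Step 2 incorrectly states that a^b × a^c = a^(b×c). The correct rule is a^b × a^c = a^(b+c). The actual value is 2^4 × 2^4 = 2^8 = 256, not 2^16 = 65536.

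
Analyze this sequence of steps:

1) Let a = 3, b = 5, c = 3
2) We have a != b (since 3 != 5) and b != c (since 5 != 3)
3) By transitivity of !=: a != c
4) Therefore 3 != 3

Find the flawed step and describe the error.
Step 3: By transitivity of !=: a != c

Step 3 incorrectly applies transitivity to the '!=' relation. Transitivity states: if a R b and b R c, then a R c. However, '!=' is not transitive. Counterexample: 3 != 5 and 5 != 3, but 3 = 3 (both equal 3). Transitivity holds for relations like <, <=, =, but not for !=.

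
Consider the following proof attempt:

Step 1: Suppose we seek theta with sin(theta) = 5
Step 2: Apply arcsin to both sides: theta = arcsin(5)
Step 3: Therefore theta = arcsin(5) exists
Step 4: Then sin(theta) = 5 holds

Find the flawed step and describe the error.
Step 2: Apply arcsin to both sides: theta = arcsin(5)

Step 2 applies arcsin to 5. However, arcsin(x) is only defined for x in [-1, 1] because sin(theta) can only produce values in that range. Since |5| > 1, arcsin(5) is undefined. There is no angle whose sine equals 5.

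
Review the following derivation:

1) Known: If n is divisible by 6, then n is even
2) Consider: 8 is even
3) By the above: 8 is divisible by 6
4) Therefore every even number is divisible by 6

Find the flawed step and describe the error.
Step 3: By the above: 8 is divisible by 6

Step 3 commits the fallacy of affirming the consequent. The known fact 'divisible by 6 → even' does NOT imply 'even → divisible by 6'. That would be the converse, which is false. For example, 8 is even but 8 ÷ 6 = 1.33, which is not an integer.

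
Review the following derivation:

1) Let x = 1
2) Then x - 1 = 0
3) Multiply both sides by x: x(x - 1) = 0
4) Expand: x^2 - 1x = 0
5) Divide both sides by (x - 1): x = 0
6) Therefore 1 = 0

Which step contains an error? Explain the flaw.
Step 5: Divide both sides by (x - 1): x = 0

Step 5 divides both sides by (x - 1). However, since x = 1, we have (x - 1) = 0. Division by zero is undefined, making this step invalid.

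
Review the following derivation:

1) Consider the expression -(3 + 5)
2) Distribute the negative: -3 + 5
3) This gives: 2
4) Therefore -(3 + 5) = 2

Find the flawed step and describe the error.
Step 2: Distribute the negative: -3 + 5

Step 2 incorrectly distributes the negative sign. The correct distribution is -(3 + 5) = -3 - 5 = -8. The negative must be applied to both terms, not just the first. The error treats -(3 + 5) as -3 + 5, which equals 2 instead of -8.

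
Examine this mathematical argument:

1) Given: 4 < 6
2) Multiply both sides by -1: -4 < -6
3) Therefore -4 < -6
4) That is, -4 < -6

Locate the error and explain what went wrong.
Step 2: Multiply both sides by -1: -4 < -6

Step 2 multiplies both sides by -1 but fails to reverse the inequality sign. When multiplying (or dividing) an inequality by a negative number, the direction must be reversed. Since 4 < 6, we should get -4 > -6, i.e., -4 > -6.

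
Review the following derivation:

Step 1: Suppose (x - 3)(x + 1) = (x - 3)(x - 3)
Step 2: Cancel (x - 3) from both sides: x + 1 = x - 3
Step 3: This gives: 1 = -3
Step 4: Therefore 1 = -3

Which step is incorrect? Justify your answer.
Step 2: Cancel (x - 3) from both sides: x + 1 = x - 3

Step 2 cancels (x - 3) from both sides. This is only valid if (x - 3) ≠ 0, i.e., x ≠ 3. When x = 3, both sides equal zero regardless of the other factors. The correct approach requires considering x = 3 as a separate case.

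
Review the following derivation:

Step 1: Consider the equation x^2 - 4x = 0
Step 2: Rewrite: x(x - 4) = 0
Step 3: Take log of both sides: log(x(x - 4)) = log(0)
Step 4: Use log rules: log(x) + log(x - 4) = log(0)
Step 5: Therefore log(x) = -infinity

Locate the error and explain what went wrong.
Step 3: Take log of both sides: log(x(x - 4)) = log(0)

Step 3 takes the logarithm of both sides, resulting in log(0) on the right side. The logarithm is only defined for positive numbers; log(0) is undefined (approaches negative infinity). This operation is invalid.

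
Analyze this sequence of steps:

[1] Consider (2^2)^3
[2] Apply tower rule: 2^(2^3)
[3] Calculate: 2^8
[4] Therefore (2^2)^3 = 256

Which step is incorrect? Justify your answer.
Step 2: Apply tower rule: 2^(2^3)

Step 2 incorrectly states that (a^b)^c = a^(b^c). The correct rule is (a^b)^c = a^(b×c). The actual value is (2^2)^3 = 2^6 = 64, not 2^8 = 256.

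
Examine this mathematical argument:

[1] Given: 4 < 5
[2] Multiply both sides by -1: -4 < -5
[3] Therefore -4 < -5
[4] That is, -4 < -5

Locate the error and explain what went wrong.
Step 2: Multiply both sides by -1: -4 < -5

Step 2 multiplies both sides by -1 but fails to reverse the inequality sign. When multiplying (or dividing) an inequality by a negative number, the direction must be reversed. Since 4 < 5, we should get -4 > -5, i.e., -4 > -5.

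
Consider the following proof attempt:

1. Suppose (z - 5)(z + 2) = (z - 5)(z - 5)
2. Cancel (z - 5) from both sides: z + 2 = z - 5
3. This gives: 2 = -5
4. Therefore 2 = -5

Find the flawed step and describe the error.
Step 2: Cancel (z - 5) from both sides: z + 2 = z - 5

Step 2 cancels (z - 5) from both sides. This is only valid if (z - 5) ≠ 0, i.e., z ≠ 5. When z = 5, both sides equal zero regardless of the other factors. The correct approach requires considering z = 5 as a separate case.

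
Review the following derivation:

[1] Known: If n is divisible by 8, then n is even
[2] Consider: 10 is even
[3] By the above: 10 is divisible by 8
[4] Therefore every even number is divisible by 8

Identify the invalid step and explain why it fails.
Step 3: By the above: 10 is divisible by 8

Step 3 commits the fallacy of affirming the consequent. The known fact 'divisible by 8 → even' does NOT imply 'even → divisible by 8'. That would be the converse, which is false. For example, 10 is even but 10 ÷ 8 = 1.25, which is not an integer.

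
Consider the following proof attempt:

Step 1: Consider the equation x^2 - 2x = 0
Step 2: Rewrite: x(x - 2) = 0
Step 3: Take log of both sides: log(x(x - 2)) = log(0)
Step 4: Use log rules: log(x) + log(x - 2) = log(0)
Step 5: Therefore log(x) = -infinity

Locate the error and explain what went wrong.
Step 3: Take log of both sides: log(x(x - 2)) = log(0)

Step 3 takes the logarithm of both sides, resulting in log(0) on the right side. The logarithm is only defined for positive numbers; log(0) is undefined (approaches negative infinity). This operation is invalid.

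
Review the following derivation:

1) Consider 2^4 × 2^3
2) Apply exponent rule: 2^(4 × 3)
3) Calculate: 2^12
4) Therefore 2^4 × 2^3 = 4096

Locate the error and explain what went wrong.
Step 2: Apply exponent rule: 2^(4 × 3)

Step 2 incorrectly states that a^b × a^c = a^(b×c). The correct rule is a^b × a^c = a^(b+c). The actual value is 2^4 × 2^3 = 2^7 = 128, not 2^12 = 4096.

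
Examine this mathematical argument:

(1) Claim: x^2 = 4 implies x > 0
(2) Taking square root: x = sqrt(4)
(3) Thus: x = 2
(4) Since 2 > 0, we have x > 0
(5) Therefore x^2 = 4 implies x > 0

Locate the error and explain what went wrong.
Step 2: Taking square root: x = sqrt(4)

Step 2 takes the square root and assumes the positive root only. The equation x^2 = 4 actually has two solutions: x = 2 and x = -2. The proof silently assumes x > 0 without justification, then uses this assumption to conclude x > 0, which is circular. The counterexample x = -2 shows the claim is false.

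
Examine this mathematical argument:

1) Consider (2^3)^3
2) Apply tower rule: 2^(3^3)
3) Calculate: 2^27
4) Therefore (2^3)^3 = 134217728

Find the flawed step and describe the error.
Step 2: Apply tower rule: 2^(3^3)

Step 2 incorrectly states that (a^b)^c = a^(b^c). The correct rule is (a^b)^c = a^(b×c). The actual value is (2^3)^3 = 2^9 = 512, not 2^27 = 134217728.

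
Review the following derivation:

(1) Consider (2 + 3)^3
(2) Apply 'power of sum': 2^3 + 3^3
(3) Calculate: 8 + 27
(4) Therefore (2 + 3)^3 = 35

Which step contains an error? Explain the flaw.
Step 2: Apply 'power of sum': 2^3 + 3^3

Step 2 incorrectly applies a non-existent rule '(a+b)^n = a^n + b^n'. This is false in general. The correct expansion uses the binomial theorem. The actual value is (2 + 3)^3 = 5^3 = 125, not 35.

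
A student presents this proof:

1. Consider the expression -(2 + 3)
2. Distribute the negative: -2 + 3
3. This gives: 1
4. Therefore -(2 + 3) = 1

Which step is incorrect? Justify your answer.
Step 2: Distribute the negative: -2 + 3

Step 2 incorrectly distributes the negative sign. The correct distribution is -(2 + 3) = -2 - 3 = -5. The negative must be applied to both terms, not just the first. The error treats -(2 + 3) as -2 + 3, which equals 1 instead of -5.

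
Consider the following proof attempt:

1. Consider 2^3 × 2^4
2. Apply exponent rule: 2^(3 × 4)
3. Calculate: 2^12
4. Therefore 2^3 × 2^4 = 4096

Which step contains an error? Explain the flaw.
Step 2: Apply exponent rule: 2^(3 × 4)

Step 2 incorrectly states that a^b × a^c = a^(b×c). The correct rule is a^b × a^c = a^(b+c). The actual value is 2^3 × 2^4 = 2^7 = 128, not 2^12 = 4096.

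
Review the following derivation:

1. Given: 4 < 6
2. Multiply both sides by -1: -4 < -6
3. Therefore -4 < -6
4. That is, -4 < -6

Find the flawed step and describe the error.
Step 2: Multiply both sides by -1: -4 < -6

Step 2 multiplies both sides by -1 but fails to reverse the inequality sign. When multiplying (or dividing) an inequality by a negative number, the direction must be reversed. Since 4 < 6, we should get -4 > -6, i.e., -4 > -6.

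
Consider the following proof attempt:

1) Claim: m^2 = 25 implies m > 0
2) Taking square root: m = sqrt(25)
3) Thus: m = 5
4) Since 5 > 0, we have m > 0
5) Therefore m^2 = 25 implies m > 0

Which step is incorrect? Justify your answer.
Step 2: Taking square root: m = sqrt(25)

Step 2 takes the square root and assumes the positive root only. The equation m^2 = 25 actually has two solutions: m = 5 and m = -5. The proof silently assumes m > 0 without justification, then uses this assumption to conclude m > 0, which is circular. The counterexample m = -5 shows the claim is false.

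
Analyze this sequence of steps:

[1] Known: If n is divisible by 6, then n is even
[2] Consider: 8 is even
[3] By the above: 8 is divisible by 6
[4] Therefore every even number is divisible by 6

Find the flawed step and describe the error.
Step 3: By the above: 8 is divisible by 6

Step 3 commits the fallacy of affirming the consequent. The known fact 'divisible by 6 → even' does NOT imply 'even → divisible by 6'. That would be the converse, which is false. For example, 8 is even but 8 ÷ 6 = 1.33, which is not an integer.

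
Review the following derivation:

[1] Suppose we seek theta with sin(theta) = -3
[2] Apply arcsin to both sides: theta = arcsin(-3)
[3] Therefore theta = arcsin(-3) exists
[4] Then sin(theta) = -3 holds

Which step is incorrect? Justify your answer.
Step 2: Apply arcsin to both sides: theta = arcsin(-3)

Step 2 applies arcsin to -3. However, arcsin(x) is only defined for x in [-1, 1] because sin(theta) can only produce values in that range. Since |-3| > 1, arcsin(-3) is undefined. There is no angle whose sine equals -3.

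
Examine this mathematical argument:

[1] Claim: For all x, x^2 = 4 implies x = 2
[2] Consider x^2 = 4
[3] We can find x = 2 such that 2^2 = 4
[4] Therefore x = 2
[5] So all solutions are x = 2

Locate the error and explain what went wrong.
Step 4: Therefore x = 2

Step 4 incorrectly concludes that x = 2 is the only solution. The proof shows that x = 2 is A solution (existence), but does not show it is the ONLY solution (uniqueness). In fact, x = -2 is also a solution since (-2)^2 = 4. Finding one solution doesn't prove there are no others.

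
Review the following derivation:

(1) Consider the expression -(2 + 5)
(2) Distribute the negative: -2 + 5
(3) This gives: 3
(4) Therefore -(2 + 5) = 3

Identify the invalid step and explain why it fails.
Step 2: Distribute the negative: -2 + 5

Step 2 incorrectly distributes the negative sign. The correct distribution is -(2 + 5) = -2 - 5 = -7. The negative must be applied to both terms, not just the first. The error treats -(2 + 5) as -2 + 5, which equals 3 instead of -7.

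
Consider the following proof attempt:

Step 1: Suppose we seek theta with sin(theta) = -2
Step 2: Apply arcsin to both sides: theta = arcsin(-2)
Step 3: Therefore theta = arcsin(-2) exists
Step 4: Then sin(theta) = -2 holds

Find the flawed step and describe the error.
Step 2: Apply arcsin to both sides: theta = arcsin(-2)

Step 2 applies arcsin to -2. However, arcsin(x) is only defined for x in [-1, 1] because sin(theta) can only produce values in that range. Since |-2| > 1, arcsin(-2) is undefined. There is no angle whose sine equals -2.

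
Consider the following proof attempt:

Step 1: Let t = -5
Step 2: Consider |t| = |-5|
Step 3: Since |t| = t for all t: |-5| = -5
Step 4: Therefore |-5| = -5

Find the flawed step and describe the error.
Step 3: Since |t| = t for all t: |-5| = -5

Step 3 incorrectly states that |t| = t for all t. The correct definition is |t| = t when t >= 0, and |t| = -t when t < 0. Since -5 < 0, we have |-5| = -(-5) = 5, not -5.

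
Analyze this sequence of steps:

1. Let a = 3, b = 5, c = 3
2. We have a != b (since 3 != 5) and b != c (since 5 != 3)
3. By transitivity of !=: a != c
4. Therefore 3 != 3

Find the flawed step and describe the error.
Step 3: By transitivity of !=: a != c

Step 3 incorrectly applies transitivity to the '!=' relation. Transitivity states: if a R b and b R c, then a R c. However, '!=' is not transitive. Counterexample: 3 != 5 and 5 != 3, but 3 = 3 (both equal 3). Transitivity holds for relations like <, <=, =, but not for !=.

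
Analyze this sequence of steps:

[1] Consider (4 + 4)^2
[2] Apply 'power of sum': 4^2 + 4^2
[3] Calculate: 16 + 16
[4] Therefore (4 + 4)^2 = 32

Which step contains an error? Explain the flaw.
Step 2: Apply 'power of sum': 4^2 + 4^2

Step 2 incorrectly applies a non-existent rule '(a+b)^n = a^n + b^n'. This is false in general. The correct expansion uses the binomial theorem. The actual value is (4 + 4)^2 = 8^2 = 64, not 32.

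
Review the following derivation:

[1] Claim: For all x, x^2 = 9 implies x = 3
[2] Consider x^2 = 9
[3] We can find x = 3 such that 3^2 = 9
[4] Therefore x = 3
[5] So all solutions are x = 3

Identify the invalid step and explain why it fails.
Step 4: Therefore x = 3

Step 4 incorrectly concludes that x = 3 is the only solution. The proof shows that x = 3 is A solution (existence), but does not show it is the ONLY solution (uniqueness). In fact, x = -3 is also a solution since (-3)^2 = 9. Finding one solution doesn't prove there are no others.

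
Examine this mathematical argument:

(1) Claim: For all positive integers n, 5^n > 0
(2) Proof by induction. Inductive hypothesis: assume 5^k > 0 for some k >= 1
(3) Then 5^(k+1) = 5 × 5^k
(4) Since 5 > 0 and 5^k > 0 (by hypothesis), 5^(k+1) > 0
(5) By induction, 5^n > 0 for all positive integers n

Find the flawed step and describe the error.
Step 5: By induction, 5^n > 0 for all positive integers n

Step 5 concludes the proof by induction, but no base case was ever established. A valid induction proof requires: (1) a base case proving 5^1 > 0, and (2) an inductive step showing IF 5^k > 0 THEN 5^(k+1) > 0. Steps 2-4 correctly establish the inductive step, but without the base case the conclusion in step 5 does not follow.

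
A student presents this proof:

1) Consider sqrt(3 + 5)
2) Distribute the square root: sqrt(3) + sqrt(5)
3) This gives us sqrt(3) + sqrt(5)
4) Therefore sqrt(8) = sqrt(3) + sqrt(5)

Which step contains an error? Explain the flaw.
Step 2: Distribute the square root: sqrt(3) + sqrt(5)

Step 2 incorrectly 'distributes' the square root over addition. The square root function does not distribute: sqrt(a + b) ≠ sqrt(a) + sqrt(b). In fact, sqrt(3 + 5) = sqrt(8) ≈ 2.8284, while sqrt(3) + sqrt(5) ≈ 3.9681.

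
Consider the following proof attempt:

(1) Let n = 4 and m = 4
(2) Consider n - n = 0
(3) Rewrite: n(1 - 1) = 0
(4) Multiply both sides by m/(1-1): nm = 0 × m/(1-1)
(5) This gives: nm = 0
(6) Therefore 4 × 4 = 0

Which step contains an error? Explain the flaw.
Step 4: Multiply both sides by m/(1-1): nm = 0 × m/(1-1)

Step 4 multiplies both sides by m/(1-1). However, 1-1 = 0, so this is multiplication by m/0, which is undefined. We cannot multiply by an undefined expression.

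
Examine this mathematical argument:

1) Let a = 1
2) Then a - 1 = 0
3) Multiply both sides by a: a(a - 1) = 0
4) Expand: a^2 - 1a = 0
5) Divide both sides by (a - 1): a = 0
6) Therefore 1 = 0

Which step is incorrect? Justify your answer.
Step 5: Divide both sides by (a - 1): a = 0

Step 5 divides both sides by (a - 1). However, since a = 1, we have (a - 1) = 0. Division by zero is undefined, making this step invalid.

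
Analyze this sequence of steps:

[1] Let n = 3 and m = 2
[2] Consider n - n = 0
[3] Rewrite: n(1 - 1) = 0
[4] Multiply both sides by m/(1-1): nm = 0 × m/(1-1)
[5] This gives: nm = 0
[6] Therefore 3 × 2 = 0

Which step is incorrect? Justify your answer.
Step 4: Multiply both sides by m/(1-1): nm = 0 × m/(1-1)

Step 4 multiplies both sides by m/(1-1). However, 1-1 = 0, so this is multiplication by m/0, which is undefined. We cannot multiply by an undefined expression.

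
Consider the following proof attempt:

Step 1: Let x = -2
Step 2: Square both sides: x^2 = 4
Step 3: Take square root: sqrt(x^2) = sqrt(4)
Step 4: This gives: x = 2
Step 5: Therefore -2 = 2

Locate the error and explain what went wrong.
Step 4: This gives: x = 2

Step 4 incorrectly states that sqrt(x^2) = x. The correct identity is sqrt(x^2) = |x|. Since x = -2 < 0, we have sqrt(x^2) = |-2| = 2, not x = -2.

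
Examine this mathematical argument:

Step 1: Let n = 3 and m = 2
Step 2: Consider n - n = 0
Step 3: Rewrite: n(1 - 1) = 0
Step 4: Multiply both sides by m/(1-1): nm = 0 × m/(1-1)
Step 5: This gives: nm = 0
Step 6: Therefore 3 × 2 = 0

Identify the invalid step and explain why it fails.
Step 4: Multiply both sides by m/(1-1): nm = 0 × m/(1-1)

Step 4 multiplies both sides by m/(1-1). However, 1-1 = 0, so this is multiplication by m/0, which is undefined. We cannot multiply by an undefined expression.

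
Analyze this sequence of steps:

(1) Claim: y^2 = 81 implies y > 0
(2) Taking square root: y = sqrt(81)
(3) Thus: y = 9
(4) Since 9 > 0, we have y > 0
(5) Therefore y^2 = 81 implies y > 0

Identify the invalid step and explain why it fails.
Step 2: Taking square root: y = sqrt(81)

Step 2 takes the square root and assumes the positive root only. The equation y^2 = 81 actually has two solutions: y = 9 and y = -9. The proof silently assumes y > 0 without justification, then uses this assumption to conclude y > 0, which is circular. The counterexample y = -9 shows the claim is false.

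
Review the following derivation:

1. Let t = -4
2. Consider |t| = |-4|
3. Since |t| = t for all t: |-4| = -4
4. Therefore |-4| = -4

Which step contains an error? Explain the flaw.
Step 3: Since |t| = t for all t: |-4| = -4

Step 3 incorrectly states that |t| = t for all t. The correct definition is |t| = t when t >= 0, and |t| = -t when t < 0. Since -4 < 0, we have |-4| = -(-4) = 4, not -4.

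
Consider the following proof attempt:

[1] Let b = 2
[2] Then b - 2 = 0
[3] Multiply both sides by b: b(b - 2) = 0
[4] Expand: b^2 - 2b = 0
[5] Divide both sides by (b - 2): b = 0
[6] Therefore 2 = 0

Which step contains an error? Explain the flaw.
Step 5: Divide both sides by (b - 2): b = 0

Step 5 divides both sides by (b - 2). However, since b = 2, we have (b - 2) = 0. Division by zero is undefined, making this step invalid.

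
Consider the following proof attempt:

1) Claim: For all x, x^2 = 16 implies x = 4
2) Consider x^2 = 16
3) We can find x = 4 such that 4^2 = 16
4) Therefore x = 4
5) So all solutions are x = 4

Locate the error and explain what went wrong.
Step 4: Therefore x = 4

Step 4 incorrectly concludes that x = 4 is the only solution. The proof shows that x = 4 is A solution (existence), but does not show it is the ONLY solution (uniqueness). In fact, x = -4 is also a solution since (-4)^2 = 16. Finding one solution doesn't prove there are no others.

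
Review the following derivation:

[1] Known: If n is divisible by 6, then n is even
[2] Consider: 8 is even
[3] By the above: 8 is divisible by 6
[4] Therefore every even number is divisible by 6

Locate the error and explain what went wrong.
Step 3: By the above: 8 is divisible by 6

Step 3 commits the fallacy of affirming the consequent. The known fact 'divisible by 6 → even' does NOT imply 'even → divisible by 6'. That would be the converse, which is false. For example, 8 is even but 8 ÷ 6 = 1.33, which is not an integer.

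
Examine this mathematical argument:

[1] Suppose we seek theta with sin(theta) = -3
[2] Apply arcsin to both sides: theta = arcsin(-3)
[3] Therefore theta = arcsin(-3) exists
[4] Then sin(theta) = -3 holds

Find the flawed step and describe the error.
Step 2: Apply arcsin to both sides: theta = arcsin(-3)

Step 2 applies arcsin to -3. However, arcsin(x) is only defined for x in [-1, 1] because sin(theta) can only produce values in that range. Since |-3| > 1, arcsin(-3) is undefined. There is no angle whose sine equals -3.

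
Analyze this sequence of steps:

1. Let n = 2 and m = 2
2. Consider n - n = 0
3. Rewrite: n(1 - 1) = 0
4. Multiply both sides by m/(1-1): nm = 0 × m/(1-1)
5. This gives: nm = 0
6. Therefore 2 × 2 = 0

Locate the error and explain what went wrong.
Step 4: Multiply both sides by m/(1-1): nm = 0 × m/(1-1)

Step 4 multiplies both sides by m/(1-1). However, 1-1 = 0, so this is multiplication by m/0, which is undefined. We cannot multiply by an undefined expression.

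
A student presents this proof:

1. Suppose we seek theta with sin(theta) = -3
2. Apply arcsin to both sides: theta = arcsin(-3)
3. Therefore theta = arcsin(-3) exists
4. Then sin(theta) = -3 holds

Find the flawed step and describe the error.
Step 2: Apply arcsin to both sides: theta = arcsin(-3)

Step 2 applies arcsin to -3. However, arcsin(x) is only defined for x in [-1, 1] because sin(theta) can only produce values in that range. Since |-3| > 1, arcsin(-3) is undefined. There is no angle whose sine equals -3.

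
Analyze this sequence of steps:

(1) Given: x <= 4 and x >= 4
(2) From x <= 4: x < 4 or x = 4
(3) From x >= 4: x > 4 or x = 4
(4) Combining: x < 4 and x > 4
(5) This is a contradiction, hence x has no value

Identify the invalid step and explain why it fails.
Step 4: Combining: x < 4 and x > 4

Step 4 incorrectly combines the conditions. From x <= 4 and x >= 4, the intersection is x = 4. The error treats the 'or' cases as 'and' requirements. The correct conclusion is that x = 4 is the unique solution, not that no solution exists.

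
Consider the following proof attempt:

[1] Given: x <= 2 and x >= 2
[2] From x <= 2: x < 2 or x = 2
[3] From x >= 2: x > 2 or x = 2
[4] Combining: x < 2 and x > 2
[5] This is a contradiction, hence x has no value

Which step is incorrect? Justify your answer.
Step 4: Combining: x < 2 and x > 2

Step 4 incorrectly combines the conditions. From x <= 2 and x >= 2, the intersection is x = 2. The error treats the 'or' cases as 'and' requirements. The correct conclusion is that x = 2 is the unique solution, not that no solution exists.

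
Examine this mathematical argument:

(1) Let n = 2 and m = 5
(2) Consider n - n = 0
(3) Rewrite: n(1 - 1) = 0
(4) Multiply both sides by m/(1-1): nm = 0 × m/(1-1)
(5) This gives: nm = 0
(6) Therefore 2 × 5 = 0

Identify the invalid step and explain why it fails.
Step 4: Multiply both sides by m/(1-1): nm = 0 × m/(1-1)

Step 4 multiplies both sides by m/(1-1). However, 1-1 = 0, so this is multiplication by m/0, which is undefined. We cannot multiply by an undefined expression.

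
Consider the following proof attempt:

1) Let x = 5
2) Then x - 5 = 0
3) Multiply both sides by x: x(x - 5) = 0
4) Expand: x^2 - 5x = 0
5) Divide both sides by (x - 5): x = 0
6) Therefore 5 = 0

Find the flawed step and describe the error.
Step 5: Divide both sides by (x - 5): x = 0

Step 5 divides both sides by (x - 5). However, since x = 5, we have (x - 5) = 0. Division by zero is undefined, making this step invalid.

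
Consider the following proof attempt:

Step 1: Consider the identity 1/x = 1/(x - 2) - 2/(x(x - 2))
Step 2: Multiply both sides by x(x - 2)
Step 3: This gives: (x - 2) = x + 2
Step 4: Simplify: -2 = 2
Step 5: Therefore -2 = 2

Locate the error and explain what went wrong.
Step 3: This gives: (x - 2) = x + 2

Step 3 makes a sign error when clearing denominators. Multiplying -2/(x(x - 2)) by x(x - 2) gives -2, not +2. The correct result is (x - 2) = x - 2, which is trivially true, not (x - 2) = x + 2. (Step 1 is a valid identity: 1/(x - 2) - 2/(x(x - 2)) = (x - 2)/(x(x - 2)) = 1/x.)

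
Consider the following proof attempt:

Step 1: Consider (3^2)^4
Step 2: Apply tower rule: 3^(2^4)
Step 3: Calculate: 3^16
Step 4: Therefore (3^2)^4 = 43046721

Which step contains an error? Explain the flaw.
Step 2: Apply tower rule: 3^(2^4)

Step 2 incorrectly states that (a^b)^c = a^(b^c). The correct rule is (a^b)^c = a^(b×c). The actual value is (3^2)^4 = 3^8 = 6561, not 3^16 = 43046721.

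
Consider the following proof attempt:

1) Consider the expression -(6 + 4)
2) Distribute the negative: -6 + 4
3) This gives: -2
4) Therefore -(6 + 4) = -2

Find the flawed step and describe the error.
Step 2: Distribute the negative: -6 + 4

Step 2 incorrectly distributes the negative sign. The correct distribution is -(6 + 4) = -6 - 4 = -10. The negative must be applied to both terms, not just the first. The error treats -(6 + 4) as -6 + 4, which equals -2 instead of -10.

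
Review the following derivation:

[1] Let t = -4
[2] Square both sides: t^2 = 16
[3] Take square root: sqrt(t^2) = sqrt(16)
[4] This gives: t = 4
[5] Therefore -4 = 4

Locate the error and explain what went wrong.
Step 4: This gives: t = 4

Step 4 incorrectly states that sqrt(t^2) = t. The correct identity is sqrt(t^2) = |t|. Since t = -4 < 0, we have sqrt(t^2) = |-4| = 4, not t = -4.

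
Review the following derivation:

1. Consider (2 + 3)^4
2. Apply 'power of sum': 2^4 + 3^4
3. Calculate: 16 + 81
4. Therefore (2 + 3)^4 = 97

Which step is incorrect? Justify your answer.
Step 2: Apply 'power of sum': 2^4 + 3^4

Step 2 incorrectly applies a non-existent rule '(a+b)^n = a^n + b^n'. This is false in general. The correct expansion uses the binomial theorem. The actual value is (2 + 3)^4 = 5^4 = 625, not 97.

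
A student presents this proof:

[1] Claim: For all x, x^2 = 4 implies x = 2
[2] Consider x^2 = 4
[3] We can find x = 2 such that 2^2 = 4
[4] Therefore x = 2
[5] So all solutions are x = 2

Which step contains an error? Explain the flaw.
Step 4: Therefore x = 2

Step 4 incorrectly concludes that x = 2 is the only solution. The proof shows that x = 2 is A solution (existence), but does not show it is the ONLY solution (uniqueness). In fact, x = -2 is also a solution since (-2)^2 = 4. Finding one solution doesn't prove there are no others.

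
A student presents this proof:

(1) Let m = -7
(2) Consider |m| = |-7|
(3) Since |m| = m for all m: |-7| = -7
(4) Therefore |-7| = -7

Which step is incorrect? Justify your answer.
Step 3: Since |m| = m for all m: |-7| = -7

Step 3 incorrectly states that |m| = m for all m. The correct definition is |m| = m when m >= 0, and |m| = -m when m < 0. Since -7 < 0, we have |-7| = -(-7) = 7, not -7.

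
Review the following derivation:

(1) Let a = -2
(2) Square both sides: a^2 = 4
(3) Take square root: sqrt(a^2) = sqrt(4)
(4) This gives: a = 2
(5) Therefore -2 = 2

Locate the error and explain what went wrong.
Step 4: This gives: a = 2

Step 4 incorrectly states that sqrt(a^2) = a. The correct identity is sqrt(a^2) = |a|. Since a = -2 < 0, we have sqrt(a^2) = |-2| = 2, not a = -2.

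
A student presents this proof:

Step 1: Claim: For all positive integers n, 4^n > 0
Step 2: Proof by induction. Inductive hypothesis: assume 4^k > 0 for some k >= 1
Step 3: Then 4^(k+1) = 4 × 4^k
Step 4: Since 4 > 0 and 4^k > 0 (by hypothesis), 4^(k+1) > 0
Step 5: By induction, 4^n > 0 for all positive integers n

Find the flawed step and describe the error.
Step 5: By induction, 4^n > 0 for all positive integers n

Step 5 concludes the proof by induction, but no base case was ever established. A valid induction proof requires: (1) a base case proving 4^1 > 0, and (2) an inductive step showing IF 4^k > 0 THEN 4^(k+1) > 0. Steps 2-4 correctly establish the inductive step, but without the base case the conclusion in step 5 does not follow.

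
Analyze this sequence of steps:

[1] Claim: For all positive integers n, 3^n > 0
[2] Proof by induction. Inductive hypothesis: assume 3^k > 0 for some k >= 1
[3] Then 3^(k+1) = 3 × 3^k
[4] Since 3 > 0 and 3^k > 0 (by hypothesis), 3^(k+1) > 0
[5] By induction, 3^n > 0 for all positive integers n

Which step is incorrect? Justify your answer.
Step 5: By induction, 3^n > 0 for all positive integers n

Step 5 concludes the proof by induction, but no base case was ever established. A valid induction proof requires: (1) a base case proving 3^1 > 0, and (2) an inductive step showing IF 3^k > 0 THEN 3^(k+1) > 0. Steps 2-4 correctly establish the inductive step, but without the base case the conclusion in step 5 does not follow.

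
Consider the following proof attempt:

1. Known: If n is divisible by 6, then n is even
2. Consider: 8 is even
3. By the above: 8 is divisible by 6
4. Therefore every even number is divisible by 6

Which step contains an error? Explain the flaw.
Step 3: By the above: 8 is divisible by 6

Step 3 commits the fallacy of affirming the consequent. The known fact 'divisible by 6 → even' does NOT imply 'even → divisible by 6'. That would be the converse, which is false. For example, 8 is even but 8 ÷ 6 = 1.33, which is not an integer.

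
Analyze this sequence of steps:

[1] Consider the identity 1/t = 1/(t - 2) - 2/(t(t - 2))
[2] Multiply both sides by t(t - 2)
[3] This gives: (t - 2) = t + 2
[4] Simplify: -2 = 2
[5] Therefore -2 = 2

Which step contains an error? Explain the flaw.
Step 3: This gives: (t - 2) = t + 2

Step 3 makes a sign error when clearing denominators. Multiplying -2/(t(t - 2)) by t(t - 2) gives -2, not +2. The correct result is (t - 2) = t - 2, which is trivially true, not (t - 2) = t + 2. (Step 1 is a valid identity: 1/(t - 2) - 2/(t(t - 2)) = (t - 2)/(t(t - 2)) = 1/t.)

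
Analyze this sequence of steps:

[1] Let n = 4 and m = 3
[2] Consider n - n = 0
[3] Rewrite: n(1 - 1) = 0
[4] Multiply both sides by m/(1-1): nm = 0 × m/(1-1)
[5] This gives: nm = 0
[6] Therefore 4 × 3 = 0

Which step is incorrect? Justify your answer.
Step 4: Multiply both sides by m/(1-1): nm = 0 × m/(1-1)

Step 4 multiplies both sides by m/(1-1). However, 1-1 = 0, so this is multiplication by m/0, which is undefined. We cannot multiply by an undefined expression.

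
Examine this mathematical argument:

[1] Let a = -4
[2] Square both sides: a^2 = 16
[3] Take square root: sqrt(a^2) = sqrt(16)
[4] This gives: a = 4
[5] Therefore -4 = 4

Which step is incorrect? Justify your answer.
Step 4: This gives: a = 4

Step 4 incorrectly states that sqrt(a^2) = a. The correct identity is sqrt(a^2) = |a|. Since a = -4 < 0, we have sqrt(a^2) = |-4| = 4, not a = -4.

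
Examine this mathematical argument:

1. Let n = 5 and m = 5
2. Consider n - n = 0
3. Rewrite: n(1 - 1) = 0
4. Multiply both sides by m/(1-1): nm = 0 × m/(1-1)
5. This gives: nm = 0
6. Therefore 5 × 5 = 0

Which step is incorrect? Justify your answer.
Step 4: Multiply both sides by m/(1-1): nm = 0 × m/(1-1)

Step 4 multiplies both sides by m/(1-1). However, 1-1 = 0, so this is multiplication by m/0, which is undefined. We cannot multiply by an undefined expression.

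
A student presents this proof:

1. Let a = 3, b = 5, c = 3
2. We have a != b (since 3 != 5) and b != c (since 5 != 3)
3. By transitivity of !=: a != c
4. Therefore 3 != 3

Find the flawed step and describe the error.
Step 3: By transitivity of !=: a != c

Step 3 incorrectly applies transitivity to the '!=' relation. Transitivity states: if a R b and b R c, then a R c. However, '!=' is not transitive. Counterexample: 3 != 5 and 5 != 3, but 3 = 3 (both equal 3). Transitivity holds for relations like <, <=, =, but not for !=.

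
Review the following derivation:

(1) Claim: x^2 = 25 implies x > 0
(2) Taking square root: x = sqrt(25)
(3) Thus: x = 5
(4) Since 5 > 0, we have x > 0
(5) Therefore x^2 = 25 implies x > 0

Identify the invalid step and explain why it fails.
Step 2: Taking square root: x = sqrt(25)

Step 2 takes the square root and assumes the positive root only. The equation x^2 = 25 actually has two solutions: x = 5 and x = -5. The proof silently assumes x > 0 without justification, then uses this assumption to conclude x > 0, which is circular. The counterexample x = -5 shows the claim is false.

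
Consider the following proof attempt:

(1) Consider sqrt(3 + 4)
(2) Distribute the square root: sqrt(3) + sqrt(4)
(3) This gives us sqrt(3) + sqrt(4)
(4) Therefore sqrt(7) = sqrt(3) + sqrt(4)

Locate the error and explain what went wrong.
Step 2: Distribute the square root: sqrt(3) + sqrt(4)

Step 2 incorrectly 'distributes' the square root over addition. The square root function does not distribute: sqrt(a + b) ≠ sqrt(a) + sqrt(b). In fact, sqrt(3 + 4) = sqrt(7) ≈ 2.6458, while sqrt(3) + sqrt(4) ≈ 3.7321.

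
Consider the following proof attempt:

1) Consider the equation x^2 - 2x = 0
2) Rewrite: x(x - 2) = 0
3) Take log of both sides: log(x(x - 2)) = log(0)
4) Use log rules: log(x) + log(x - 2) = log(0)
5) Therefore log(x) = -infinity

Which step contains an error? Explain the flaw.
Step 3: Take log of both sides: log(x(x - 2)) = log(0)

Step 3 takes the logarithm of both sides, resulting in log(0) on the right side. The logarithm is only defined for positive numbers; log(0) is undefined (approaches negative infinity). This operation is invalid.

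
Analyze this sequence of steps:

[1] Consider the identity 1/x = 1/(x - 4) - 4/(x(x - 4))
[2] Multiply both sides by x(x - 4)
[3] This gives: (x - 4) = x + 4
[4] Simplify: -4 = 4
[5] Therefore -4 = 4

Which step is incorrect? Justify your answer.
Step 3: This gives: (x - 4) = x + 4

Step 3 makes a sign error when clearing denominators. Multiplying -4/(x(x - 4)) by x(x - 4) gives -4, not +4. The correct result is (x - 4) = x - 4, which is trivially true, not (x - 4) = x + 4. (Step 1 is a valid identity: 1/(x - 4) - 4/(x(x - 4)) = (x - 4)/(x(x - 4)) = 1/x.)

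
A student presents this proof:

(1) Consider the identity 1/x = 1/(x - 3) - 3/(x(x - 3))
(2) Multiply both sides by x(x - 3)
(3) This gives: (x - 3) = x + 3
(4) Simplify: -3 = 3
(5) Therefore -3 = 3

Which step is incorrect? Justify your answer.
Step 3: This gives: (x - 3) = x + 3

Step 3 makes a sign error when clearing denominators. Multiplying -3/(x(x - 3)) by x(x - 3) gives -3, not +3. The correct result is (x - 3) = x - 3, which is trivially true, not (x - 3) = x + 3. (Step 1 is a valid identity: 1/(x - 3) - 3/(x(x - 3)) = (x - 3)/(x(x - 3)) = 1/x.)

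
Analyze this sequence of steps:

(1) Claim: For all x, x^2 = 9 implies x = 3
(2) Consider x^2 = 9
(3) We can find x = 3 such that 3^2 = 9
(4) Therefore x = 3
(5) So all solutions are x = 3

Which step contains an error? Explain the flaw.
Step 4: Therefore x = 3

Step 4 incorrectly concludes that x = 3 is the only solution. The proof shows that x = 3 is A solution (existence), but does not show it is the ONLY solution (uniqueness). In fact, x = -3 is also a solution since (-3)^2 = 9. Finding one solution doesn't prove there are no others.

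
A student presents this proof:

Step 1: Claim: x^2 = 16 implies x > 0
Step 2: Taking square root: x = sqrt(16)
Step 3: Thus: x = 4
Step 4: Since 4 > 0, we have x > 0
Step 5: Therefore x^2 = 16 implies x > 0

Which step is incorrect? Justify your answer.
Step 2: Taking square root: x = sqrt(16)

Step 2 takes the square root and assumes the positive root only. The equation x^2 = 16 actually has two solutions: x = 4 and x = -4. The proof silently assumes x > 0 without justification, then uses this assumption to conclude x > 0, which is circular. The counterexample x = -4 shows the claim is false.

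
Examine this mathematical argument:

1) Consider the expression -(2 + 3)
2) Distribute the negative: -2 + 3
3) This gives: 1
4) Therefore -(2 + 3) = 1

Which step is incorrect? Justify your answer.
Step 2: Distribute the negative: -2 + 3

Step 2 incorrectly distributes the negative sign. The correct distribution is -(2 + 3) = -2 - 3 = -5. The negative must be applied to both terms, not just the first. The error treats -(2 + 3) as -2 + 3, which equals 1 instead of -5.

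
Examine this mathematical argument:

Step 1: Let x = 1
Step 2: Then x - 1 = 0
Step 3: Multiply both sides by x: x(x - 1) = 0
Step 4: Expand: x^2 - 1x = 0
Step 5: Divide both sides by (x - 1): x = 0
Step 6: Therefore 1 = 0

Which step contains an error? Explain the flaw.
Step 5: Divide both sides by (x - 1): x = 0

Step 5 divides both sides by (x - 1). However, since x = 1, we have (x - 1) = 0. Division by zero is undefined, making this step invalid.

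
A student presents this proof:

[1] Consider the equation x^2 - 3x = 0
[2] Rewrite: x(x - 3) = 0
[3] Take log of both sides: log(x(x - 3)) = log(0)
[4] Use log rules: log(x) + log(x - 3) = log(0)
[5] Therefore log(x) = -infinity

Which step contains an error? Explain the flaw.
Step 3: Take log of both sides: log(x(x - 3)) = log(0)

Step 3 takes the logarithm of both sides, resulting in log(0) on the right side. The logarithm is only defined for positive numbers; log(0) is undefined (approaches negative infinity). This operation is invalid.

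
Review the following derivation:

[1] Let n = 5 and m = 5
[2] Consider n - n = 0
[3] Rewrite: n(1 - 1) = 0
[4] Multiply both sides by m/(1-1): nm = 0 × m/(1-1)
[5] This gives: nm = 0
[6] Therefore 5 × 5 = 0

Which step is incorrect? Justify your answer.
Step 4: Multiply both sides by m/(1-1): nm = 0 × m/(1-1)

Step 4 multiplies both sides by m/(1-1). However, 1-1 = 0, so this is multiplication by m/0, which is undefined. We cannot multiply by an undefined expression.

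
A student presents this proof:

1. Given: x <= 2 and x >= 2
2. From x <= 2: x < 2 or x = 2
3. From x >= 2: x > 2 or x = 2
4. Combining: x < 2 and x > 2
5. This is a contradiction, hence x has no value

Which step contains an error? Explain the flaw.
Step 4: Combining: x < 2 and x > 2

Step 4 incorrectly combines the conditions. From x <= 2 and x >= 2, the intersection is x = 2. The error treats the 'or' cases as 'and' requirements. The correct conclusion is that x = 2 is the unique solution, not that no solution exists.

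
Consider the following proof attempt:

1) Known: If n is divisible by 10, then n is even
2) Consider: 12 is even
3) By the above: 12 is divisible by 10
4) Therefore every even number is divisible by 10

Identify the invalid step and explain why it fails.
Step 3: By the above: 12 is divisible by 10

Step 3 commits the fallacy of affirming the consequent. The known fact 'divisible by 10 → even' does NOT imply 'even → divisible by 10'. That would be the converse, which is false. For example, 12 is even but 12 ÷ 10 = 1.20, which is not an integer.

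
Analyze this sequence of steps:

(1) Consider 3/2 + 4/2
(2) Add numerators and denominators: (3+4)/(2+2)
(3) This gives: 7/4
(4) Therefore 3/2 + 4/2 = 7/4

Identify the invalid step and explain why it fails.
Step 2: Add numerators and denominators: (3+4)/(2+2)

Step 2 incorrectly adds fractions by separately adding numerators and denominators. This is wrong. The correct method requires a common denominator: 3/2 + 4/2 = (3×2 + 4×2)/(2×2) = 14/4 = 7/2. The method used gives 7/4, which is different.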